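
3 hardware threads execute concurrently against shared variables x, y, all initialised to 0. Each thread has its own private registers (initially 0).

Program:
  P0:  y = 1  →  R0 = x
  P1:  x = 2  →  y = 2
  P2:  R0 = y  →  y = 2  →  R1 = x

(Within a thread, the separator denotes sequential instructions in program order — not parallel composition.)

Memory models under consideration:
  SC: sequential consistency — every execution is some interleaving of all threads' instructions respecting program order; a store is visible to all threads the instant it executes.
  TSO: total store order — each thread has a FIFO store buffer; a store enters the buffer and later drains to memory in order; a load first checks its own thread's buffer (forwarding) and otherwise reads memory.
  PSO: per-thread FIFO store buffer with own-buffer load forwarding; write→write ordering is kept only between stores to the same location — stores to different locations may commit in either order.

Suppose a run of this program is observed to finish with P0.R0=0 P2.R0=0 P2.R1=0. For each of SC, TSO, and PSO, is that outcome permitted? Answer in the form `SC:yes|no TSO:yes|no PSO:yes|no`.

SC:yes TSO:yes PSO:yes

outcome vector order: (P0.R0,P2.R0,P2.R1)
SC (10): (0,0,0); (0,0,2); (0,1,0); (0,1,2); (0,2,2); (2,0,0); (2,0,2); (2,1,0); (2,1,2); (2,2,2)
TSO (10): (0,0,0); (0,0,2); (0,1,0); (0,1,2); (0,2,2); (2,0,0); (2,0,2); (2,1,0); (2,1,2); (2,2,2)
PSO (12): (0,0,0); (0,0,2); (0,1,0); (0,1,2); (0,2,0); (0,2,2); (2,0,0); (2,0,2); (2,1,0); (2,1,2); (2,2,0); (2,2,2)
target (0,0,0) ∈ {SC,TSO,PSO}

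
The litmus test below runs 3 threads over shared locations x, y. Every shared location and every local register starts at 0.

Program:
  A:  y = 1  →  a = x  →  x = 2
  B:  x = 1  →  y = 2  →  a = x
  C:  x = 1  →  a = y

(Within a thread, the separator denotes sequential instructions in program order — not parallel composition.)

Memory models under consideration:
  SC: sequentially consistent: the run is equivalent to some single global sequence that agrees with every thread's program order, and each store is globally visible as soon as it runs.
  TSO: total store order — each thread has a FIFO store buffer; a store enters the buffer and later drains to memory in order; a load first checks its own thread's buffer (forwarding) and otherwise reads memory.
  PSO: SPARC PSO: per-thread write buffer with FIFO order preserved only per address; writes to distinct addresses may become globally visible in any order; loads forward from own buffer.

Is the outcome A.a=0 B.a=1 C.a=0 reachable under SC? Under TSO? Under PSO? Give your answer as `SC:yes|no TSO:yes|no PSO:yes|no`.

SC:no TSO:yes PSO:yes

outcome vector order: (A.a,B.a,C.a)
SC (10): 011 012 021 022 110 111 112 120 121 122
TSO (12): 010 011 012 020 021 022 110 111 112 120 121 122
PSO (12): 010 011 012 020 021 022 110 111 112 120 121 122
target 010 ∈ {TSO,PSO}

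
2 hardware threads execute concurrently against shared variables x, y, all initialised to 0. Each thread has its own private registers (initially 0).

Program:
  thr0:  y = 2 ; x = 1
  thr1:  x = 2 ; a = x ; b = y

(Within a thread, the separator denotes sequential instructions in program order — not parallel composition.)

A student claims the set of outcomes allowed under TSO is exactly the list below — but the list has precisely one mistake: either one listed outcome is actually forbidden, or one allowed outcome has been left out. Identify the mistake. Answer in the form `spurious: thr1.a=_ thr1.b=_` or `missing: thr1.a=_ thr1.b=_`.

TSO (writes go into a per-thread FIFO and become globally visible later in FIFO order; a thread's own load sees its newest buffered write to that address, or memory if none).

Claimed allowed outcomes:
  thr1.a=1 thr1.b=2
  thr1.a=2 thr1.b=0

missing: thr1.a=2 thr1.b=2

outcome vector order: (thr1.a,thr1.b)
under TSO → <1 2> <2 0> <2 2>
TSO∖claimed = {<2 2>}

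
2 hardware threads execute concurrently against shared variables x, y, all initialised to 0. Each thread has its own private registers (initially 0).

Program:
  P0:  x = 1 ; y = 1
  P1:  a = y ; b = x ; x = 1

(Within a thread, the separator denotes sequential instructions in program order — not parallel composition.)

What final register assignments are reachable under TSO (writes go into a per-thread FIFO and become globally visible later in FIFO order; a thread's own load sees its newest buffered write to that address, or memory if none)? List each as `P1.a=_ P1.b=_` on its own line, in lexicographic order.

P1.a=0 P1.b=0
P1.a=0 P1.b=1
P1.a=1 P1.b=1

outcome vector order: (P1.a,P1.b)
|TSO outcomes| = 3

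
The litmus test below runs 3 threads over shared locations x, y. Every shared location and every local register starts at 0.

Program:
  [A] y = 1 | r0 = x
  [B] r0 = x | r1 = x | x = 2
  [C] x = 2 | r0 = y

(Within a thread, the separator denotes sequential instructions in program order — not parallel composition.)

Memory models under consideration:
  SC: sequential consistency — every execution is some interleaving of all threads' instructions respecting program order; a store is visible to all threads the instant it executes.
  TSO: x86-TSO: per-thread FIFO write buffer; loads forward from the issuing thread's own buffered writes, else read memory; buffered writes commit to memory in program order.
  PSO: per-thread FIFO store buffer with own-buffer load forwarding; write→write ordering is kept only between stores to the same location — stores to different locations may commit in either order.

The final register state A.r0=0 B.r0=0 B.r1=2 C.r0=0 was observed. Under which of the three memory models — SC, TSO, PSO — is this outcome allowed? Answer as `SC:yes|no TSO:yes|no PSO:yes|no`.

SC:no TSO:yes PSO:yes

outcome vector order: (A.r0,B.r0,B.r1,C.r0)
[SC] allowed = {<0 0 0 1>, <0 0 2 1>, <0 2 2 1>, <2 0 0 0>, <2 0 0 1>, <2 0 2 0>, <2 0 2 1>, <2 2 2 0>, <2 2 2 1>}
[TSO] allowed = {<0 0 0 0>, <0 0 0 1>, <0 0 2 0>, <0 0 2 1>, <0 2 2 0>, <0 2 2 1>, <2 0 0 0>, <2 0 0 1>, <2 0 2 0>, <2 0 2 1>, <2 2 2 0>, <2 2 2 1>}
[PSO] allowed = {<0 0 0 0>, <0 0 0 1>, <0 0 2 0>, <0 0 2 1>, <0 2 2 0>, <0 2 2 1>, <2 0 0 0>, <2 0 0 1>, <2 0 2 0>, <2 0 2 1>, <2 2 2 0>, <2 2 2 1>}
target <0 0 2 0> ∈ {TSO,PSO}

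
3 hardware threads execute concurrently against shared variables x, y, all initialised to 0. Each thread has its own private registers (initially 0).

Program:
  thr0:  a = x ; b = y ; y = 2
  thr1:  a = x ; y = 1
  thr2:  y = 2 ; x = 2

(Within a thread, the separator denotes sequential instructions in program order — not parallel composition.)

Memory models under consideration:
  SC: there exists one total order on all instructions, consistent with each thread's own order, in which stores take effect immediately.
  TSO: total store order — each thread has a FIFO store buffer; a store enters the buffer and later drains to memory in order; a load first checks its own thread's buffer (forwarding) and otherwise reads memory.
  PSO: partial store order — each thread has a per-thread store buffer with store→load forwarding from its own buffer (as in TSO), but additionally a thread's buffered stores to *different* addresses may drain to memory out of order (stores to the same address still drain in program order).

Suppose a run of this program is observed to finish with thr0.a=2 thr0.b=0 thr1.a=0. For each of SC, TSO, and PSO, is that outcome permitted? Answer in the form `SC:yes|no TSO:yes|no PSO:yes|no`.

SC:no TSO:no PSO:yes

outcome vector order: (thr0.a,thr0.b,thr1.a)
SC (10): (0,0,0); (0,0,2); (0,1,0); (0,1,2); (0,2,0); (0,2,2); (2,1,0); (2,1,2); (2,2,0); (2,2,2)
TSO (10): (0,0,0); (0,0,2); (0,1,0); (0,1,2); (0,2,0); (0,2,2); (2,1,0); (2,1,2); (2,2,0); (2,2,2)
PSO (12): (0,0,0); (0,0,2); (0,1,0); (0,1,2); (0,2,0); (0,2,2); (2,0,0); (2,0,2); (2,1,0); (2,1,2); (2,2,0); (2,2,2)
target (2,0,0) ∈ {PSO}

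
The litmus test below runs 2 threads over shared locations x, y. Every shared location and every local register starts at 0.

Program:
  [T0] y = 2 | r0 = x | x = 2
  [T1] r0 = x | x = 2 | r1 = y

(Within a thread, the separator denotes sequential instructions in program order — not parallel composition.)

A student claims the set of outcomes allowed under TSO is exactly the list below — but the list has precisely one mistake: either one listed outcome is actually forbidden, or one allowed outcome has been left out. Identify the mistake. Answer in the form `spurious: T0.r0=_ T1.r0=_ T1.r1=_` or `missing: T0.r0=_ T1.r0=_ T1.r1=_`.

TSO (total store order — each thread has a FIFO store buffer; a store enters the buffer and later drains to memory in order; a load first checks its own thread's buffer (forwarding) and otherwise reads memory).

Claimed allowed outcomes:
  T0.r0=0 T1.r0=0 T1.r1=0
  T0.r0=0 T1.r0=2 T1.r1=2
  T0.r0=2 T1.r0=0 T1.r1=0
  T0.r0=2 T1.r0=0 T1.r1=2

missing: T0.r0=0 T1.r0=0 T1.r1=2

outcome vector order: (T0.r0,T1.r0,T1.r1)
[TSO] allowed = {(0,0,0); (0,0,2); (0,2,2); (2,0,0); (2,0,2)}
TSO∖claimed = {(0,0,2)}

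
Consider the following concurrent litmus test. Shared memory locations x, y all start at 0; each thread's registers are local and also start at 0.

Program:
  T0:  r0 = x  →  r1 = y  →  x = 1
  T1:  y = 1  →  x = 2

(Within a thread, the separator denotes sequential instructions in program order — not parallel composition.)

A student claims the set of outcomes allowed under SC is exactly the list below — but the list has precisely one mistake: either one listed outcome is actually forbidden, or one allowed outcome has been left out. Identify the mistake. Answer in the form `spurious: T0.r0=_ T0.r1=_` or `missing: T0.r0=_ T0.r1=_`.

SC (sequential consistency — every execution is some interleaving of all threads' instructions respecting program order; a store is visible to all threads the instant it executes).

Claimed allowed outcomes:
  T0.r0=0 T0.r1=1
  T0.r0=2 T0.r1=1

outcome vector order: (T0.r0,T0.r1)
[SC] allowed = {(0,0); (0,1); (2,1)}
SC∖claimed = {(0,0)}

missing: T0.r0=0 T0.r1=0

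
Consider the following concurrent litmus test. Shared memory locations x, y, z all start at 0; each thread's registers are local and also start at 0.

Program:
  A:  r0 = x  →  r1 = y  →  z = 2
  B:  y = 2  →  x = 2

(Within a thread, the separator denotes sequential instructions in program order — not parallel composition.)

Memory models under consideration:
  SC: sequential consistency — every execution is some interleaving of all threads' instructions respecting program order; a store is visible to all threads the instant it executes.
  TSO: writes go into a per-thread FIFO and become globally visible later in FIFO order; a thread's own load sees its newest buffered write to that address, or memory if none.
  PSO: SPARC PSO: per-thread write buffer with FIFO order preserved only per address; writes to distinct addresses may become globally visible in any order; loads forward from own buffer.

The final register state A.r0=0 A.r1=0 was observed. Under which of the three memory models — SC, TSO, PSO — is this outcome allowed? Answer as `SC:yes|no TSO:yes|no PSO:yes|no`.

outcome vector order: (A.r0,A.r1)
[SC] allowed = {(0,0); (0,2); (2,2)}
[TSO] allowed = {(0,0); (0,2); (2,2)}
[PSO] allowed = {(0,0); (0,2); (2,0); (2,2)}
target (0,0) ∈ {SC,TSO,PSO}

SC:yes TSO:yes PSO:yes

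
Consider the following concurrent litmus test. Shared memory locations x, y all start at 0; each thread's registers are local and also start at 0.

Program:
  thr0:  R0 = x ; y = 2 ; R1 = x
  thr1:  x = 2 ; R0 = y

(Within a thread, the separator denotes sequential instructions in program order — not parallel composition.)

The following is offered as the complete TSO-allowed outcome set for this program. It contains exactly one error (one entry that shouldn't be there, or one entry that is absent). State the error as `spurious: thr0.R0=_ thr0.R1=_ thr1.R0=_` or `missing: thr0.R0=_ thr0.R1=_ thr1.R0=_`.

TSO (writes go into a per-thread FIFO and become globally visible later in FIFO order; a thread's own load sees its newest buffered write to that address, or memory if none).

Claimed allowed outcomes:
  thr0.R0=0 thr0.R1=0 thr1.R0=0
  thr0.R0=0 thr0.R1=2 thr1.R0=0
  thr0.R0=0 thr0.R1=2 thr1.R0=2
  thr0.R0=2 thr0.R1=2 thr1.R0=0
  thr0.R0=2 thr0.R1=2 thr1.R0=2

missing: thr0.R0=0 thr0.R1=0 thr1.R0=2

outcome vector order: (thr0.R0,thr0.R1,thr1.R0)
[TSO] allowed = {000 002 020 022 220 222}
TSO∖claimed = {002}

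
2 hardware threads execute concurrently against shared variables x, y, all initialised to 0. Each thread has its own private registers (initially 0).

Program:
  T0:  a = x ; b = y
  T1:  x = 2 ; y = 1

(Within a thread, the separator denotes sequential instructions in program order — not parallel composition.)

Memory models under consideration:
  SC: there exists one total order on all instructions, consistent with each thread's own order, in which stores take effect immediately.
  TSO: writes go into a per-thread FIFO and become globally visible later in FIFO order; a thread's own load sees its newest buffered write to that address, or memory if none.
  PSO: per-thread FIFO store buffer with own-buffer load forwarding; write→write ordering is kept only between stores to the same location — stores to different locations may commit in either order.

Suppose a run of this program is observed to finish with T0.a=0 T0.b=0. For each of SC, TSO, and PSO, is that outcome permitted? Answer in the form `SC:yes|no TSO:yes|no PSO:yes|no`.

outcome vector order: (T0.a,T0.b)
SC: 4 outcomes — {0/0, 0/1, 2/0, 2/1}
TSO: 4 outcomes — {0/0, 0/1, 2/0, 2/1}
PSO: 4 outcomes — {0/0, 0/1, 2/0, 2/1}
target 0/0 ∈ {SC,TSO,PSO}

SC:yes TSO:yes PSO:yes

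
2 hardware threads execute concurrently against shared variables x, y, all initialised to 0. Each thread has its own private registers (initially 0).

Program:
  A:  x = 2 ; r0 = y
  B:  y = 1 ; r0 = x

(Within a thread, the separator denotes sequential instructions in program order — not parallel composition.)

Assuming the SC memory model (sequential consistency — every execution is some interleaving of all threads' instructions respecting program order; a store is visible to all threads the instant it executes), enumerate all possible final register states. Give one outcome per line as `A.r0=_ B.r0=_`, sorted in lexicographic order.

outcome vector order: (A.r0,B.r0)
|SC outcomes| = 3

A.r0=0 B.r0=2
A.r0=1 B.r0=0
A.r0=1 B.r0=2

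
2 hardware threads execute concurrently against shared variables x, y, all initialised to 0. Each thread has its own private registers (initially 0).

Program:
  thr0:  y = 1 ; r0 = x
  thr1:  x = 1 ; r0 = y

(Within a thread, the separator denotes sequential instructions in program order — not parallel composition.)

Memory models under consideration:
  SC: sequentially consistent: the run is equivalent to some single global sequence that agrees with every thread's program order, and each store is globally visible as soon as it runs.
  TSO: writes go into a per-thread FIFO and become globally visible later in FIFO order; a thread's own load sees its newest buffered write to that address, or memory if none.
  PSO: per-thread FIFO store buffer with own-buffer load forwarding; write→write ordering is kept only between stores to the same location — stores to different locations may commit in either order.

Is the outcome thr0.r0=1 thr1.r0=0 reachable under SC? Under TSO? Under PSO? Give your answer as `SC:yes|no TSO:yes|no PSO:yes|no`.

SC:yes TSO:yes PSO:yes

outcome vector order: (thr0.r0,thr1.r0)
SC: 3 outcomes — {(0,1) (1,0) (1,1)}
TSO: 4 outcomes — {(0,0) (0,1) (1,0) (1,1)}
PSO: 4 outcomes — {(0,0) (0,1) (1,0) (1,1)}
target (1,0) ∈ {SC,TSO,PSO}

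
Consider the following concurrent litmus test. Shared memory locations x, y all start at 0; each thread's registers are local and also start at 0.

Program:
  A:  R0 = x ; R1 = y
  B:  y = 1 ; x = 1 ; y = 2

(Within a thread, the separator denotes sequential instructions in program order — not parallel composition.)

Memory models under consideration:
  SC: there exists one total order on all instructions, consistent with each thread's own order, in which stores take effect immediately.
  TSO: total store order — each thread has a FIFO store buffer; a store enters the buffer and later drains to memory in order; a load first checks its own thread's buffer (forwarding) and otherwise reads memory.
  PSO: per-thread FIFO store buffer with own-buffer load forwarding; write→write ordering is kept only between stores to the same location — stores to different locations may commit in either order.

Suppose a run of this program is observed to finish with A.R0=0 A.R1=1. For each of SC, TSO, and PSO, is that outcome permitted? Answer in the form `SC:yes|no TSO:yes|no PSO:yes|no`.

outcome vector order: (A.R0,A.R1)
SC: 5 outcomes — {00 01 02 11 12}
TSO: 5 outcomes — {00 01 02 11 12}
PSO: 6 outcomes — {00 01 02 10 11 12}
target 01 ∈ {SC,TSO,PSO}

SC:yes TSO:yes PSO:yes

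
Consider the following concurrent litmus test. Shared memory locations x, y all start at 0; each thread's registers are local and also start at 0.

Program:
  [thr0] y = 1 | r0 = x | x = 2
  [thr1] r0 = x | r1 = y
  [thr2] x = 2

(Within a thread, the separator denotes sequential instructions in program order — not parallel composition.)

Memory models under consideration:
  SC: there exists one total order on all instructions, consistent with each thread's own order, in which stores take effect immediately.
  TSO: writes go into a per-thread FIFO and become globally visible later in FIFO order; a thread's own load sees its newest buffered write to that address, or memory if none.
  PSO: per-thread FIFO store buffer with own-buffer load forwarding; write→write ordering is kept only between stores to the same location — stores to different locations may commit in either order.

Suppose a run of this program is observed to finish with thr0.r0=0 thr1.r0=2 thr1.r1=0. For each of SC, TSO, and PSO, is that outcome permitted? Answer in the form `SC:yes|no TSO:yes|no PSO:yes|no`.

SC:no TSO:yes PSO:yes

outcome vector order: (thr0.r0,thr1.r0,thr1.r1)
SC: 7 outcomes — {000, 001, 021, 200, 201, 220, 221}
TSO: 8 outcomes — {000, 001, 020, 021, 200, 201, 220, 221}
PSO: 8 outcomes — {000, 001, 020, 021, 200, 201, 220, 221}
target 020 ∈ {TSO,PSO}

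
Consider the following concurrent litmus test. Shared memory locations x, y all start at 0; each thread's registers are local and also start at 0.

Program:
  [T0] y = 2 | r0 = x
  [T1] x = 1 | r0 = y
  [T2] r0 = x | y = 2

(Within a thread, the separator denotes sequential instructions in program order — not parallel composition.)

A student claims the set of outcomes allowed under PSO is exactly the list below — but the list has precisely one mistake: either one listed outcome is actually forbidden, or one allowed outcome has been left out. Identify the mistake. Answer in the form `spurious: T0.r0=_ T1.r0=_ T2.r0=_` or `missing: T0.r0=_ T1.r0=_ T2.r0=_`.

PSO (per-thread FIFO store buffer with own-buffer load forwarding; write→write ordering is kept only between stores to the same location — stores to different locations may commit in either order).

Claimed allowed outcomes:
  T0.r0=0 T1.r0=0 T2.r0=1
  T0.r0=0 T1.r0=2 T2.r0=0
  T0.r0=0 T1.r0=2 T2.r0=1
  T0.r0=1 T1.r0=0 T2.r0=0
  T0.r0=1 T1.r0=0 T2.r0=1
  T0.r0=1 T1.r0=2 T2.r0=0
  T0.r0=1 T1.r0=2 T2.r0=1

outcome vector order: (T0.r0,T1.r0,T2.r0)
PSO (8): (0,0,0); (0,0,1); (0,2,0); (0,2,1); (1,0,0); (1,0,1); (1,2,0); (1,2,1)
PSO∖claimed = {(0,0,0)}

missing: T0.r0=0 T1.r0=0 T2.r0=0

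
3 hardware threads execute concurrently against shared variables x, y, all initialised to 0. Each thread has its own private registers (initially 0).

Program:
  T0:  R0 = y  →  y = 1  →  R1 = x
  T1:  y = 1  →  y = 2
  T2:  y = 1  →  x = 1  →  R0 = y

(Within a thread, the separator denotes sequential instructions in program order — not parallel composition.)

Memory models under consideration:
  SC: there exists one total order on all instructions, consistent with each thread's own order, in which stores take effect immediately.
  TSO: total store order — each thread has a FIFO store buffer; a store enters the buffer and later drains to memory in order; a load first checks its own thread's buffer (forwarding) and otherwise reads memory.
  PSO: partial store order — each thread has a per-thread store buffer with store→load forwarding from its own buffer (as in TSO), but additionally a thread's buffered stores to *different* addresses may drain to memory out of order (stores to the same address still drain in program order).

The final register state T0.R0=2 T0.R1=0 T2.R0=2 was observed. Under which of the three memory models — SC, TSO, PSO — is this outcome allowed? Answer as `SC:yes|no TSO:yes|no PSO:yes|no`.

outcome vector order: (T0.R0,T0.R1,T2.R0)
[SC] allowed = {0/0/1; 0/0/2; 0/1/1; 0/1/2; 1/0/1; 1/0/2; 1/1/1; 1/1/2; 2/0/1; 2/1/1; 2/1/2}
[TSO] allowed = {0/0/1; 0/0/2; 0/1/1; 0/1/2; 1/0/1; 1/0/2; 1/1/1; 1/1/2; 2/0/1; 2/0/2; 2/1/1; 2/1/2}
[PSO] allowed = {0/0/1; 0/0/2; 0/1/1; 0/1/2; 1/0/1; 1/0/2; 1/1/1; 1/1/2; 2/0/1; 2/0/2; 2/1/1; 2/1/2}
target 2/0/2 ∈ {TSO,PSO}

SC:no TSO:yes PSO:yes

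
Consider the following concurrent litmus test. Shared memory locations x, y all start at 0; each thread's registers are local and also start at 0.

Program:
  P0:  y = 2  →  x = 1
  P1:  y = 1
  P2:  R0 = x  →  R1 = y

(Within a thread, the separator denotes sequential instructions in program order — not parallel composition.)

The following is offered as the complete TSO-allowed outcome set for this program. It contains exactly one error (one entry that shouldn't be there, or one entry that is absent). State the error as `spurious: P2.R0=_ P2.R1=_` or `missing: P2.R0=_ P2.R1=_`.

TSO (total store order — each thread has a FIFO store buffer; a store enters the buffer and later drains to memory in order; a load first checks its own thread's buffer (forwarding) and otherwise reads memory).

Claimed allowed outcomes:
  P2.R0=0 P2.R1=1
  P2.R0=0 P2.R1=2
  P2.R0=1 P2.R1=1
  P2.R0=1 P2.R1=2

missing: P2.R0=0 P2.R1=0

outcome vector order: (P2.R0,P2.R1)
TSO: 5 outcomes — {00; 01; 02; 11; 12}
TSO∖claimed = {00}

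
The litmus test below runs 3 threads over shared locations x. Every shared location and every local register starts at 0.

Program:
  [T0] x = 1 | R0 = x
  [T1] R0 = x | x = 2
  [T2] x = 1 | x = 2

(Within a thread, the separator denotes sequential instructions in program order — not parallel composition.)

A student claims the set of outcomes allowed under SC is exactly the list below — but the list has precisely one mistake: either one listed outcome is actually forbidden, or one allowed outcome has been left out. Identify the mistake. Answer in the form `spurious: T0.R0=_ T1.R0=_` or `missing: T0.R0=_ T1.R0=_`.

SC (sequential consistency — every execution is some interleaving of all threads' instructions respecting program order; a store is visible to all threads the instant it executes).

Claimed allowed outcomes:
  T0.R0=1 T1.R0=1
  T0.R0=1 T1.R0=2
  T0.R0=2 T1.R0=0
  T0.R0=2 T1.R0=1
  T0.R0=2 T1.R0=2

outcome vector order: (T0.R0,T1.R0)
SC: 6 outcomes — {<1 0> <1 1> <1 2> <2 0> <2 1> <2 2>}
SC∖claimed = {<1 0>}

missing: T0.R0=1 T1.R0=0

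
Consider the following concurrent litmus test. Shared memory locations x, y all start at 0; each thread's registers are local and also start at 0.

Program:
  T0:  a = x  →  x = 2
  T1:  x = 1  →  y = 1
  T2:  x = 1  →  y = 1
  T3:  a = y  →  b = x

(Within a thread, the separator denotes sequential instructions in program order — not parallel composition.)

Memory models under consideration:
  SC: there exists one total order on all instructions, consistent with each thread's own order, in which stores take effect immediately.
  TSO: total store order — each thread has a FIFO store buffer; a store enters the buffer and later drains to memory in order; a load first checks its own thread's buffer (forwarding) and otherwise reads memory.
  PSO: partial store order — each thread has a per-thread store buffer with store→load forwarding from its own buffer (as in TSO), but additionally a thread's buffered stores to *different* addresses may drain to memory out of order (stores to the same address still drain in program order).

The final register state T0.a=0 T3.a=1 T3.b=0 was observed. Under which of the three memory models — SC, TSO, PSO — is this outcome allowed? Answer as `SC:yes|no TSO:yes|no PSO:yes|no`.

outcome vector order: (T0.a,T3.a,T3.b)
under SC → <0 0 0> <0 0 1> <0 0 2> <0 1 1> <0 1 2> <1 0 0> <1 0 1> <1 0 2> <1 1 1> <1 1 2>
under TSO → <0 0 0> <0 0 1> <0 0 2> <0 1 1> <0 1 2> <1 0 0> <1 0 1> <1 0 2> <1 1 1> <1 1 2>
under PSO → <0 0 0> <0 0 1> <0 0 2> <0 1 0> <0 1 1> <0 1 2> <1 0 0> <1 0 1> <1 0 2> <1 1 0> <1 1 1> <1 1 2>
target <0 1 0> ∈ {PSO}

SC:no TSO:no PSO:yes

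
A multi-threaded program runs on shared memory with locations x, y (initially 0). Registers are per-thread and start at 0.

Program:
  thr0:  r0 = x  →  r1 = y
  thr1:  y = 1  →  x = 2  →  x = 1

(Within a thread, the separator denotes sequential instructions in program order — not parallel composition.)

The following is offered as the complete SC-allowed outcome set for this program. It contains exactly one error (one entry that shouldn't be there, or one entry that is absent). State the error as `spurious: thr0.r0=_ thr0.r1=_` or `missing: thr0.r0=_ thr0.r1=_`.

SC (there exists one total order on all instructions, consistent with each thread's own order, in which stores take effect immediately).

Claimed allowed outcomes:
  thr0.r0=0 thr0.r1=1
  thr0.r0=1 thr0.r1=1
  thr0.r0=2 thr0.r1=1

missing: thr0.r0=0 thr0.r1=0

outcome vector order: (thr0.r0,thr0.r1)
under SC → 00 01 11 21
SC∖claimed = {00}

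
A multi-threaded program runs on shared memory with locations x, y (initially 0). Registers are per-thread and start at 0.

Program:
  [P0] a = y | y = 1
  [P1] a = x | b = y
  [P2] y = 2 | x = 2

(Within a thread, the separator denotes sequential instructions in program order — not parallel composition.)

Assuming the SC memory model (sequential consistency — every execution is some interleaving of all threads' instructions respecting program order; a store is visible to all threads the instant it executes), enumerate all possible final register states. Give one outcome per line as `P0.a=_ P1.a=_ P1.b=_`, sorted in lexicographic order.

outcome vector order: (P0.a,P1.a,P1.b)
|SC outcomes| = 10

P0.a=0 P1.a=0 P1.b=0
P0.a=0 P1.a=0 P1.b=1
P0.a=0 P1.a=0 P1.b=2
P0.a=0 P1.a=2 P1.b=1
P0.a=0 P1.a=2 P1.b=2
P0.a=2 P1.a=0 P1.b=0
P0.a=2 P1.a=0 P1.b=1
P0.a=2 P1.a=0 P1.b=2
P0.a=2 P1.a=2 P1.b=1
P0.a=2 P1.a=2 P1.b=2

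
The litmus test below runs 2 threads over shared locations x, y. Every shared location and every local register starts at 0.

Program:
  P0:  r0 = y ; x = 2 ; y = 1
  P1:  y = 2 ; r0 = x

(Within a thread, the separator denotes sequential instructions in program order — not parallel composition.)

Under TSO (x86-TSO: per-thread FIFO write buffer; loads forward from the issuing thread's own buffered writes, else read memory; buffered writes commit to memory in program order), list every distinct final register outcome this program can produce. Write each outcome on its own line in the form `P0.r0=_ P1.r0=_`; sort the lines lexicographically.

outcome vector order: (P0.r0,P1.r0)
|TSO outcomes| = 4

P0.r0=0 P1.r0=0
P0.r0=0 P1.r0=2
P0.r0=2 P1.r0=0
P0.r0=2 P1.r0=2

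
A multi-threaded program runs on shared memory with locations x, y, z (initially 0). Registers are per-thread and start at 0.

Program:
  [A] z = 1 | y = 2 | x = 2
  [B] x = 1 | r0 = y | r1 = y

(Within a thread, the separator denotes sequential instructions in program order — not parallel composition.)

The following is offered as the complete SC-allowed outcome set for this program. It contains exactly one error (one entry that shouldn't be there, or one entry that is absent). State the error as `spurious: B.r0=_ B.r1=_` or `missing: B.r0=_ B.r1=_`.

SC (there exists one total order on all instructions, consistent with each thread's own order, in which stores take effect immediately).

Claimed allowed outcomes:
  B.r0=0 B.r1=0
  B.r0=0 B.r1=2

missing: B.r0=2 B.r1=2

outcome vector order: (B.r0,B.r1)
SC (3): 00; 02; 22
SC∖claimed = {22}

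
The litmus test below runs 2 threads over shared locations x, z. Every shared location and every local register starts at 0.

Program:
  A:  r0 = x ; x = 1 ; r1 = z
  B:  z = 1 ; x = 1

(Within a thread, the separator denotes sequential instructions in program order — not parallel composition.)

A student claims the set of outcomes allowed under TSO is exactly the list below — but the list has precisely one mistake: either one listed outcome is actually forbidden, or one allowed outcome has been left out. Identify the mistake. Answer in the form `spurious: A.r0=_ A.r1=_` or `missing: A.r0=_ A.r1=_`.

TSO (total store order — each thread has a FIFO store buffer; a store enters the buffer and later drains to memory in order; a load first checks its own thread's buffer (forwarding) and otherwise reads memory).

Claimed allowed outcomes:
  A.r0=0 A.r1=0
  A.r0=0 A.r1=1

missing: A.r0=1 A.r1=1

outcome vector order: (A.r0,A.r1)
TSO: 3 outcomes — {(0,0), (0,1), (1,1)}
TSO∖claimed = {(1,1)}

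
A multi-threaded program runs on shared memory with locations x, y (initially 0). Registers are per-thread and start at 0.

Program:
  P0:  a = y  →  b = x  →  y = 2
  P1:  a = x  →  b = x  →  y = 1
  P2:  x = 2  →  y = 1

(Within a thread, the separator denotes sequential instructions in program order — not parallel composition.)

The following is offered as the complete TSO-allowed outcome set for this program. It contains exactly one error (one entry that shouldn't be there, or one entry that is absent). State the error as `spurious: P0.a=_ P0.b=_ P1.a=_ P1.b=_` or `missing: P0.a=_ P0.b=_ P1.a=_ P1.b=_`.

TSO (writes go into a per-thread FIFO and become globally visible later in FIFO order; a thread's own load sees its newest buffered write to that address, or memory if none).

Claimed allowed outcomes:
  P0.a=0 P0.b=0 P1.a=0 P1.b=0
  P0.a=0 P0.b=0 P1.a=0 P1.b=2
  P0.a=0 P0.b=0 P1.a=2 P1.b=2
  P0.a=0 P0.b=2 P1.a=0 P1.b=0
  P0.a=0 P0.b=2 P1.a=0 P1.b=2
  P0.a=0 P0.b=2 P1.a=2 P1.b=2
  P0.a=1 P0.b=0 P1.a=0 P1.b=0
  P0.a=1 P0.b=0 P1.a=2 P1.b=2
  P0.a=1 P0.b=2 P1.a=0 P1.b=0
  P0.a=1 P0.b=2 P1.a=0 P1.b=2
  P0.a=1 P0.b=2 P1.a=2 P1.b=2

spurious: P0.a=1 P0.b=0 P1.a=2 P1.b=2

outcome vector order: (P0.a,P0.b,P1.a,P1.b)
under TSO → 0/0/0/0; 0/0/0/2; 0/0/2/2; 0/2/0/0; 0/2/0/2; 0/2/2/2; 1/0/0/0; 1/2/0/0; 1/2/0/2; 1/2/2/2
claimed∖TSO = {1/0/2/2}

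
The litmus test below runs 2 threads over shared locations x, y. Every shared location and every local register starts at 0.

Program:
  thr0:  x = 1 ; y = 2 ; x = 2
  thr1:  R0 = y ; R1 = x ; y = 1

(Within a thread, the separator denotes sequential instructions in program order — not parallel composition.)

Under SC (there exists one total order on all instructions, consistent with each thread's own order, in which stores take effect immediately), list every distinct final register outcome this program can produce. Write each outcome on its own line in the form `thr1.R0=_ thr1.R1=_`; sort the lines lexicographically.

outcome vector order: (thr1.R0,thr1.R1)
|SC outcomes| = 5

thr1.R0=0 thr1.R1=0
thr1.R0=0 thr1.R1=1
thr1.R0=0 thr1.R1=2
thr1.R0=2 thr1.R1=1
thr1.R0=2 thr1.R1=2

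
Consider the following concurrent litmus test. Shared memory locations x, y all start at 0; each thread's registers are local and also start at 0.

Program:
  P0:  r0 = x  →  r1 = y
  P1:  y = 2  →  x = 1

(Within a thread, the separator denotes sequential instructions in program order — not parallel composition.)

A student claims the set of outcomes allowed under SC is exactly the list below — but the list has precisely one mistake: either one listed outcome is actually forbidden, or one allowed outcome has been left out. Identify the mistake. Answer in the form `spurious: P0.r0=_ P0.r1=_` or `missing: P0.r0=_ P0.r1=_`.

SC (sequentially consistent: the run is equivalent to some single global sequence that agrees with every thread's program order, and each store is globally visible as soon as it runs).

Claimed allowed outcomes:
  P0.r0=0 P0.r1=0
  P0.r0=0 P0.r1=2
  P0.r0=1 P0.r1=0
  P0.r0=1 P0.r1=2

spurious: P0.r0=1 P0.r1=0

outcome vector order: (P0.r0,P0.r1)
SC: 3 outcomes — {00 02 12}
claimed∖SC = {10}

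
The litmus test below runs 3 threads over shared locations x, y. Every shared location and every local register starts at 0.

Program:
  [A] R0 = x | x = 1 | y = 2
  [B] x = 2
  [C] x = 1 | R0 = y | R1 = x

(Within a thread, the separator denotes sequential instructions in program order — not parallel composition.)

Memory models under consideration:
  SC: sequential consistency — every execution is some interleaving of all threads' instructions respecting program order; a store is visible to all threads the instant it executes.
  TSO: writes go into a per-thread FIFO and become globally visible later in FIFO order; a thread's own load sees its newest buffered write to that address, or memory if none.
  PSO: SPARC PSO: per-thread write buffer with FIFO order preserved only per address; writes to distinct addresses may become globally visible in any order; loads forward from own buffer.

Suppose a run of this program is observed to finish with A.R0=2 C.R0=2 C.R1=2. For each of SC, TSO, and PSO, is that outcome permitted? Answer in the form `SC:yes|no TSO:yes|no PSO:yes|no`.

SC:no TSO:no PSO:yes

outcome vector order: (A.R0,C.R0,C.R1)
SC (11): <0 0 1>; <0 0 2>; <0 2 1>; <0 2 2>; <1 0 1>; <1 0 2>; <1 2 1>; <1 2 2>; <2 0 1>; <2 0 2>; <2 2 1>
TSO (11): <0 0 1>; <0 0 2>; <0 2 1>; <0 2 2>; <1 0 1>; <1 0 2>; <1 2 1>; <1 2 2>; <2 0 1>; <2 0 2>; <2 2 1>
PSO (12): <0 0 1>; <0 0 2>; <0 2 1>; <0 2 2>; <1 0 1>; <1 0 2>; <1 2 1>; <1 2 2>; <2 0 1>; <2 0 2>; <2 2 1>; <2 2 2>
target <2 2 2> ∈ {PSO}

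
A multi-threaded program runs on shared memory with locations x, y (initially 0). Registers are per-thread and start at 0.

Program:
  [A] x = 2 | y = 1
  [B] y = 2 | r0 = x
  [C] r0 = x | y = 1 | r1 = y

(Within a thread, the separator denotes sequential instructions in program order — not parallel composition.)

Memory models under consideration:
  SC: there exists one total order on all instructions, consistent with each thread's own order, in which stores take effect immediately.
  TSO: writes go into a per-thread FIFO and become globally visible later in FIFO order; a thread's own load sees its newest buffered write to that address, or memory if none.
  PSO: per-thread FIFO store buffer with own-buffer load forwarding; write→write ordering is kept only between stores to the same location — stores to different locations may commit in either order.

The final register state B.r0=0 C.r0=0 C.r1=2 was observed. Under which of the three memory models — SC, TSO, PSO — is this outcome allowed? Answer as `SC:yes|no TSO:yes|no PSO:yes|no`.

outcome vector order: (B.r0,C.r0,C.r1)
SC (7): (0,0,1), (0,0,2), (0,2,1), (2,0,1), (2,0,2), (2,2,1), (2,2,2)
TSO (8): (0,0,1), (0,0,2), (0,2,1), (0,2,2), (2,0,1), (2,0,2), (2,2,1), (2,2,2)
PSO (8): (0,0,1), (0,0,2), (0,2,1), (0,2,2), (2,0,1), (2,0,2), (2,2,1), (2,2,2)
target (0,0,2) ∈ {SC,TSO,PSO}

SC:yes TSO:yes PSO:yes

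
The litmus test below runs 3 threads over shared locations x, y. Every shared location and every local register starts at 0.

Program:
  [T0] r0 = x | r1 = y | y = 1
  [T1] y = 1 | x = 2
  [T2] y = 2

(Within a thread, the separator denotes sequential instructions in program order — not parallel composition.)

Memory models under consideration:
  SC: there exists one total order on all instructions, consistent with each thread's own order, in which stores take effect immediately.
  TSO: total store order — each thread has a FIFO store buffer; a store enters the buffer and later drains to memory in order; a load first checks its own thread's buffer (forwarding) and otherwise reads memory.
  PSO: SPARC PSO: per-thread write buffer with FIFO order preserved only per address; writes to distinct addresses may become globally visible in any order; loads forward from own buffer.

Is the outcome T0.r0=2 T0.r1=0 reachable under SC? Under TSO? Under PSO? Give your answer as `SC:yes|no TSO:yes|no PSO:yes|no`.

SC:no TSO:no PSO:yes

outcome vector order: (T0.r0,T0.r1)
[SC] allowed = {0/0 0/1 0/2 2/1 2/2}
[TSO] allowed = {0/0 0/1 0/2 2/1 2/2}
[PSO] allowed = {0/0 0/1 0/2 2/0 2/1 2/2}
target 2/0 ∈ {PSO}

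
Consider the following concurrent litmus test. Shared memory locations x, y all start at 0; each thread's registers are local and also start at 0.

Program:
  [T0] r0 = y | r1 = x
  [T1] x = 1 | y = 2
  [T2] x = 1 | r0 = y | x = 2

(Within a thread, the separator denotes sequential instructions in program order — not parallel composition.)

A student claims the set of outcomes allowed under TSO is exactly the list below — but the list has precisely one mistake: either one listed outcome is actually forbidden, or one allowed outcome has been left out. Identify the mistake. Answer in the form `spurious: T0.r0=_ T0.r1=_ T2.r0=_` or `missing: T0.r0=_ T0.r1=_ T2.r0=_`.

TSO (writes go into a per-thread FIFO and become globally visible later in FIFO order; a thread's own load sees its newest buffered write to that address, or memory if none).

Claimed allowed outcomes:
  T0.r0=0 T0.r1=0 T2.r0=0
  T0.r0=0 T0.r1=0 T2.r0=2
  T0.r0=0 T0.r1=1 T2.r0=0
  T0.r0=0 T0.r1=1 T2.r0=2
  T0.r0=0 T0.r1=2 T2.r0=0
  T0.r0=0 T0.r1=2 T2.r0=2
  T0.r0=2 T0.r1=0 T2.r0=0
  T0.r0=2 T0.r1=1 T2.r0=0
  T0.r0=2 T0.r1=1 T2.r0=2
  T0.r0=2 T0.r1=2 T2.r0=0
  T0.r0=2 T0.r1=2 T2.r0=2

outcome vector order: (T0.r0,T0.r1,T2.r0)
TSO: 10 outcomes — {<0 0 0>; <0 0 2>; <0 1 0>; <0 1 2>; <0 2 0>; <0 2 2>; <2 1 0>; <2 1 2>; <2 2 0>; <2 2 2>}
claimed∖TSO = {<2 0 0>}

spurious: T0.r0=2 T0.r1=0 T2.r0=0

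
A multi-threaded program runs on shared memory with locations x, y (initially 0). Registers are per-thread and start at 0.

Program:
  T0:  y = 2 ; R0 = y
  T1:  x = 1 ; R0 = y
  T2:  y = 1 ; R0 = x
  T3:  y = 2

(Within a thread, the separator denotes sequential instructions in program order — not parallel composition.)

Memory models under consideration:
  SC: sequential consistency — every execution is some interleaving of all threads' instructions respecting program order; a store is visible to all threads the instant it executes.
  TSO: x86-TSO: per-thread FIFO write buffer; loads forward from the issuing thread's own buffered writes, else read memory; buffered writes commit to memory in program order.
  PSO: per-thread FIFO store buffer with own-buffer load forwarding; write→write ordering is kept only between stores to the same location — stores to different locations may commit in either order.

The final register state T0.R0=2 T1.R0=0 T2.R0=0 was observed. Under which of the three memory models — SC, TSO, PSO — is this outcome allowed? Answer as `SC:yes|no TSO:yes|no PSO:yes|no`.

outcome vector order: (T0.R0,T1.R0,T2.R0)
SC (10): (1,0,1); (1,1,0); (1,1,1); (1,2,0); (1,2,1); (2,0,1); (2,1,0); (2,1,1); (2,2,0); (2,2,1)
TSO (12): (1,0,0); (1,0,1); (1,1,0); (1,1,1); (1,2,0); (1,2,1); (2,0,0); (2,0,1); (2,1,0); (2,1,1); (2,2,0); (2,2,1)
PSO (12): (1,0,0); (1,0,1); (1,1,0); (1,1,1); (1,2,0); (1,2,1); (2,0,0); (2,0,1); (2,1,0); (2,1,1); (2,2,0); (2,2,1)
target (2,0,0) ∈ {TSO,PSO}

SC:no TSO:yes PSO:yes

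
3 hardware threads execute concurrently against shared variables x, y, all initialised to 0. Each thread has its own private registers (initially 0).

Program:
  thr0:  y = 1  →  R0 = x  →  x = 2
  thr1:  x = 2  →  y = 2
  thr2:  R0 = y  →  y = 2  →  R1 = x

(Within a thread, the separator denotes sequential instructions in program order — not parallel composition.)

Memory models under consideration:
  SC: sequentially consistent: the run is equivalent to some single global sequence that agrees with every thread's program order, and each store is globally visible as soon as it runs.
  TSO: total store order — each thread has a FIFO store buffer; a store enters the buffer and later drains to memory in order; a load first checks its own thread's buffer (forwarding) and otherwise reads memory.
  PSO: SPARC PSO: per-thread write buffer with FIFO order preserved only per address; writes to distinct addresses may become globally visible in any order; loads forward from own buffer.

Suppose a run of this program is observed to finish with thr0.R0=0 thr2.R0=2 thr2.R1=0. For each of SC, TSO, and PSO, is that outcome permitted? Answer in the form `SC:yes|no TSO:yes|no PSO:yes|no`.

SC:no TSO:no PSO:yes

outcome vector order: (thr0.R0,thr2.R0,thr2.R1)
[SC] allowed = {<0 0 0>; <0 0 2>; <0 1 0>; <0 1 2>; <0 2 2>; <2 0 0>; <2 0 2>; <2 1 0>; <2 1 2>; <2 2 2>}
[TSO] allowed = {<0 0 0>; <0 0 2>; <0 1 0>; <0 1 2>; <0 2 2>; <2 0 0>; <2 0 2>; <2 1 0>; <2 1 2>; <2 2 2>}
[PSO] allowed = {<0 0 0>; <0 0 2>; <0 1 0>; <0 1 2>; <0 2 0>; <0 2 2>; <2 0 0>; <2 0 2>; <2 1 0>; <2 1 2>; <2 2 0>; <2 2 2>}
target <0 2 0> ∈ {PSO}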